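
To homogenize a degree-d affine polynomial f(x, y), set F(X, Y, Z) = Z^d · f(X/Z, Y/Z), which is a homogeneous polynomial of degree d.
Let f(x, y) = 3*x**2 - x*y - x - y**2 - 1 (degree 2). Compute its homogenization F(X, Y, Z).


F(X, Y, Z) = 3*X**2 - X*Y - X*Z - Y**2 - Z**2

deg(f) = 2.
Substitute x = X/Z, y = Y/Z into f, then multiply by Z^2.
  monomial 3·x^2·y^0 ↦ 3·X^2·Y^0·Z^0.
  monomial -1·x^1·y^1 ↦ -1·X^1·Y^1·Z^0.
  monomial -1·x^1·y^0 ↦ -1·X^1·Y^0·Z^1.
  monomial -1·x^0·y^2 ↦ -1·X^0·Y^2·Z^0.
  monomial -1·x^0·y^0 ↦ -1·X^0·Y^0·Z^2.
Collecting: F(X, Y, Z) = 3*X**2 - X*Y - X*Z - Y**2 - Z**2.


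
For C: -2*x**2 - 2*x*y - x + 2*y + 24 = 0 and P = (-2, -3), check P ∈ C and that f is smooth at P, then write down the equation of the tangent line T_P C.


Tangent line at P: 13*x + 6*y + 44 = 0.

Step 1: f(-2, -3) = 0, so P lies on C.
Step 2: partial derivatives
  f_x(x, y) = -4*x - 2*y - 1, f_y(x, y) = 2 - 2*x.
  f_x(P) = 13, f_y(P) = 6 (gradient nonzero, so P is smooth).
Step 3: tangent line at P: 13·(x − -2) + 6·(y − -3) = 0.
Expanding: 13*x + 6*y + 44 = 0.


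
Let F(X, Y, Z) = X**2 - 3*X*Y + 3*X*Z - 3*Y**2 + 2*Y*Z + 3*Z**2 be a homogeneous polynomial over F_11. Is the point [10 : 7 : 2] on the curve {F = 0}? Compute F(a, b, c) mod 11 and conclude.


F(10,7,2) ≡ 8 (mod 11); P is NOT on the curve.

Evaluate F(10, 7, 2) term-by-term (mod 11).
  X**2 ↦ 1·100·1·1 = 100
  -3*X*Y ↦ -3·10·7·1 = -210
  3*X*Z ↦ 3·10·1·2 = 60
  -3*Y**2 ↦ -3·1·49·1 = -147
  2*Y*Z ↦ 2·1·7·2 = 28
  3*Z**2 ↦ 3·1·1·4 = 12
Sum: F(10, 7, 2) = (100) + (-210) + (60) + (-147) + (28) + (12) = -157.
Reducing mod 11: -157 ≡ 8 (mod 11).
Since F(a, b, c) ≡ 8 ≠ 0 (mod 11), P does NOT lie on the curve.


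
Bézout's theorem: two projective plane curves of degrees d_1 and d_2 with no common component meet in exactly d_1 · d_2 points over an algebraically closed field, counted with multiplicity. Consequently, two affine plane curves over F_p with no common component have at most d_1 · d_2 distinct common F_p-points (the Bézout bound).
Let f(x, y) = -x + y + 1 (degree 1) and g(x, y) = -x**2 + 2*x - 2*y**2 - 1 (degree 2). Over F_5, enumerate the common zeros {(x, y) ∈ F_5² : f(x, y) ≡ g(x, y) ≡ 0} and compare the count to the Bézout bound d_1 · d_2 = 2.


Common zeros: {(1, 0)}; count = 1; Bézout bound = 2.

deg(f) = 1, deg(g) = 2, so Bézout bound = 2.
Scan x ∈ F_5. For each x, list the y ∈ F_5 with f(x, y) ≡ 0 and those with g(x, y) ≡ 0 (mod 5); the common zeros in that column are the intersection.
  x = 0: f ≡ 0 at y ∈ {4}; g ≡ 0 at y ∈ ∅; common: ∅.
  x = 1: f ≡ 0 at y ∈ {0}; g ≡ 0 at y ∈ {0}; common: {0}.
  x = 2: f ≡ 0 at y ∈ {1}; g ≡ 0 at y ∈ ∅; common: ∅.
  x = 3: f ≡ 0 at y ∈ {2}; g ≡ 0 at y ∈ ∅; common: ∅.
  x = 4: f ≡ 0 at y ∈ {3}; g ≡ 0 at y ∈ ∅; common: ∅.
Collecting: common zeros = {(1, 0)}, so the count is 1.
Comparison with the Bézout bound: 1 ≤ 2 = deg(f)·deg(g), as expected for curves with no common component (the affine F_5-count falls short of the bound because intersections may lie at infinity, over extension fields, or carry multiplicity).


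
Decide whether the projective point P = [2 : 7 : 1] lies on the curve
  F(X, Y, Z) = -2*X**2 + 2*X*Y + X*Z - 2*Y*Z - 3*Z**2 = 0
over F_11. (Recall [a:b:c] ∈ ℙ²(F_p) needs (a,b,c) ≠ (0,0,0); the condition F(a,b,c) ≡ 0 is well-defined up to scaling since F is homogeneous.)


F(2,7,1) ≡ 5 (mod 11); P is NOT on the curve.

Evaluate F(2, 7, 1) term-by-term (mod 11).
  -2*X**2 ↦ -2·4·1·1 = -8
  2*X*Y ↦ 2·2·7·1 = 28
  X*Z ↦ 1·2·1·1 = 2
  -2*Y*Z ↦ -2·1·7·1 = -14
  -3*Z**2 ↦ -3·1·1·1 = -3
Sum: F(2, 7, 1) = (-8) + (28) + (2) + (-14) + (-3) = 5.
Reducing mod 11: 5 ≡ 5 (mod 11).
Since F(a, b, c) ≡ 5 ≠ 0 (mod 11), P does NOT lie on the curve.


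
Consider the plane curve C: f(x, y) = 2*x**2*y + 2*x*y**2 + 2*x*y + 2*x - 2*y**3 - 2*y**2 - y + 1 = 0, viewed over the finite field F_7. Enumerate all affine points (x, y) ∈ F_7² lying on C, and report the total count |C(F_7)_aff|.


Affine F_7-points: {(1, 2), (1, 3), (2, 5), (3, 0), (3, 4), (3, 5), (4, 3), (4, 4), (6, 2)}; count = 9.

For each of the 49 pairs (x, y) ∈ F_7², evaluate f(x, y) mod 7. Record the zeros.
  x = 0: [0↦1, 1↦3, 2↦3, 3↦3, 4↦5, 5↦4, 6↦2]  zeros at y ∈ ∅
  x = 1: [0↦3, 1↦4, 2↦0, 3↦0, 4↦6, 5↦6, 6↦2]  zeros at y ∈ {2, 3}
  x = 2: [0↦5, 1↦2, 2↦5, 3↦2, 4↦2, 5↦0, 6↦5]  zeros at y ∈ {5}
  x = 3: [0↦0, 1↦4, 2↦4, 3↦2, 4↦0, 5↦0, 6↦4]  zeros at y ∈ {0, 4, 5}
  x = 4: [0↦2, 1↦3, 2↦4, 3↦0, 4↦0, 5↦6, 6↦6]  zeros at y ∈ {3, 4}
  x = 5: [0↦4, 1↦6, 2↦5, 3↦3, 4↦2, 5↦4, 6↦4]  zeros at y ∈ ∅
  x = 6: [0↦6, 1↦6, 2↦0, 3↦4, 4↦6, 5↦1, 6↦5]  zeros at y ∈ {2}
Collecting zeros: affine points = {(1, 2), (1, 3), (2, 5), (3, 0), (3, 4), (3, 5), (4, 3), (4, 4), (6, 2)}.
Total count |C(F_7)_aff| = 9.


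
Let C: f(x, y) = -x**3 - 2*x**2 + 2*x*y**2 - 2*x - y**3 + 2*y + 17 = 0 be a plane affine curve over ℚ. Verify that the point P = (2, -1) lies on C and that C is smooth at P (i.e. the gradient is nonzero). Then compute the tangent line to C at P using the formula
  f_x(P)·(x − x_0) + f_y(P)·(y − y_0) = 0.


Tangent line at P: -20*x - 9*y + 31 = 0.

Step 1: f(2, -1) = 0, so P lies on C.
Step 2: partial derivatives
  f_x(x, y) = -3*x**2 - 4*x + 2*y**2 - 2, f_y(x, y) = 4*x*y - 3*y**2 + 2.
  f_x(P) = -20, f_y(P) = -9 (gradient nonzero, so P is smooth).
Step 3: tangent line at P: -20·(x − 2) + -9·(y − -1) = 0.
Expanding: -20*x - 9*y + 31 = 0.


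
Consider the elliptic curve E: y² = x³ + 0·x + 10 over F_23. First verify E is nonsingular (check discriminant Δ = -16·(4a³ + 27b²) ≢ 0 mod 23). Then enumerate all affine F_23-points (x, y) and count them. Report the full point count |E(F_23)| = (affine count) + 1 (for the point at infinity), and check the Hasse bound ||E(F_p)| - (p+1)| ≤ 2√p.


Affine points = {(2, 8), (2, 15), (7, 10), (7, 13), (8, 4), (8, 19), (9, 7), (9, 16), (12, 6), (12, 17), (15, 2), (15, 21), (16, 9), (16, 14), (17, 1), (17, 22), (18, 0), (20, 11), (20, 12), (21, 5), (21, 18), (22, 3), (22, 20)}; affine count = 23; |E(F_23)| = 24.

Discriminant check: Δ ∝ 4a³ + 27b² = 4·0³ + 27·10² = 4·0 + 27·100 ≡ 9 (mod 23). Nonzero ⇒ E is nonsingular.
For each x ∈ F_23, compute rhs = x³ + 0·x + 10 mod 23, then count y ∈ F_23 with y² ≡ rhs.
  x = 0: rhs = 10, matching y values: none (0 points).
  x = 1: rhs = 11, matching y values: none (0 points).
  x = 2: rhs = 18, matching y values: 8, 15 (2 points).
  x = 3: rhs = 14, matching y values: none (0 points).
  x = 4: rhs = 5, matching y values: none (0 points).
  x = 5: rhs = 20, matching y values: none (0 points).
  x = 6: rhs = 19, matching y values: none (0 points).
  x = 7: rhs = 8, matching y values: 10, 13 (2 points).
  x = 8: rhs = 16, matching y values: 4, 19 (2 points).
  x = 9: rhs = 3, matching y values: 7, 16 (2 points).
  x = 10: rhs = 21, matching y values: none (0 points).
  x = 11: rhs = 7, matching y values: none (0 points).
  x = 12: rhs = 13, matching y values: 6, 17 (2 points).
  x = 13: rhs = 22, matching y values: none (0 points).
  x = 14: rhs = 17, matching y values: none (0 points).
  x = 15: rhs = 4, matching y values: 2, 21 (2 points).
  x = 16: rhs = 12, matching y values: 9, 14 (2 points).
  x = 17: rhs = 1, matching y values: 1, 22 (2 points).
  x = 18: rhs = 0, matching y values: 0 (1 points).
  x = 19: rhs = 15, matching y values: none (0 points).
  x = 20: rhs = 6, matching y values: 11, 12 (2 points).
  x = 21: rhs = 2, matching y values: 5, 18 (2 points).
  x = 22: rhs = 9, matching y values: 3, 20 (2 points).
Total affine count: 23.
Full point count |E(F_23)| = 23 + 1 = 24.
Hasse bound: |24 − (23+1)| = |0| = 0 ≤ 2√23 ≈ 9.5917 ✓.


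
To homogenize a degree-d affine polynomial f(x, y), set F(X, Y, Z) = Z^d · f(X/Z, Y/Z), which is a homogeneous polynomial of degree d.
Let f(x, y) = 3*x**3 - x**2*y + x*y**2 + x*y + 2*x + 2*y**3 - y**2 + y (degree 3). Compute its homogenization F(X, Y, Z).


F(X, Y, Z) = 3*X**3 - X**2*Y + X*Y**2 + X*Y*Z + 2*X*Z**2 + 2*Y**3 - Y**2*Z + Y*Z**2

deg(f) = 3.
Substitute x = X/Z, y = Y/Z into f, then multiply by Z^3.
  monomial 3·x^3·y^0 ↦ 3·X^3·Y^0·Z^0.
  monomial -1·x^2·y^1 ↦ -1·X^2·Y^1·Z^0.
  monomial 1·x^1·y^2 ↦ 1·X^1·Y^2·Z^0.
  monomial 1·x^1·y^1 ↦ 1·X^1·Y^1·Z^1.
  monomial 2·x^1·y^0 ↦ 2·X^1·Y^0·Z^2.
  monomial 2·x^0·y^3 ↦ 2·X^0·Y^3·Z^0.
  monomial -1·x^0·y^2 ↦ -1·X^0·Y^2·Z^1.
  monomial 1·x^0·y^1 ↦ 1·X^0·Y^1·Z^2.
Collecting: F(X, Y, Z) = 3*X**3 - X**2*Y + X*Y**2 + X*Y*Z + 2*X*Z**2 + 2*Y**3 - Y**2*Z + Y*Z**2.


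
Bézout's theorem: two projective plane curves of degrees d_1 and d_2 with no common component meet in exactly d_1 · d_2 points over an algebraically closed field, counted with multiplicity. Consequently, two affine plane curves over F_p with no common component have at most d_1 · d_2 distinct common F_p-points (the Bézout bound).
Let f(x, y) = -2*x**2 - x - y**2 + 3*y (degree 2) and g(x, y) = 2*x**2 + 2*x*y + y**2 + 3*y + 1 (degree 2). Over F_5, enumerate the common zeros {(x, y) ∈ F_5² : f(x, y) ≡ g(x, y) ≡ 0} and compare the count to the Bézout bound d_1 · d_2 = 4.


Common zeros: ∅; count = 0; Bézout bound = 4.

deg(f) = 2, deg(g) = 2, so Bézout bound = 4.
Scan x ∈ F_5. For each x, list the y ∈ F_5 with f(x, y) ≡ 0 and those with g(x, y) ≡ 0 (mod 5); the common zeros in that column are the intersection.
  x = 0: f ≡ 0 at y ∈ {0, 3}; g ≡ 0 at y ∈ {1}; common: ∅.
  x = 1: f ≡ 0 at y ∈ ∅; g ≡ 0 at y ∈ ∅; common: ∅.
  x = 2: f ≡ 0 at y ∈ {0, 3}; g ≡ 0 at y ∈ ∅; common: ∅.
  x = 3: f ≡ 0 at y ∈ {4}; g ≡ 0 at y ∈ {3}; common: ∅.
  x = 4: f ≡ 0 at y ∈ {4}; g ≡ 0 at y ∈ {1, 3}; common: ∅.
Collecting: common zeros = ∅, so the count is 0.
Comparison with the Bézout bound: 0 ≤ 4 = deg(f)·deg(g), as expected for curves with no common component (the affine F_5-count falls short of the bound because intersections may lie at infinity, over extension fields, or carry multiplicity).


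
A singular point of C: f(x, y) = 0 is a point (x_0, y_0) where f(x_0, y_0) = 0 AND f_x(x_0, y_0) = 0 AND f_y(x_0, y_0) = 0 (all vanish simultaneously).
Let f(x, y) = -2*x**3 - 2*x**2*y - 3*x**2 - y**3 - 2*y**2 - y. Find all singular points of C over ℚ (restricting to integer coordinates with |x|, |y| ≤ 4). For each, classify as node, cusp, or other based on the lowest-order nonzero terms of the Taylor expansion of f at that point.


Singular points: {(0, -1)}; classification: node.

Compute partial derivatives:
  f_x = -6*x**2 - 4*x*y - 6*x.
  f_y = -2*x**2 - 3*y**2 - 4*y - 1.
Scan x_0 ∈ {−4, ..., 4}. For each x_0, f_y(x_0, y) is a polynomial in y; find its integer roots y ∈ {−4, ..., 4}, then test f_x and f at those candidates.
  x = -4: f_y(-4, y) = -3*y**2 - 4*y - 33; no integer root y with |y| ≤ 4.
  x = -3: f_y(-3, y) = -3*y**2 - 4*y - 19; no integer root y with |y| ≤ 4.
  x = -2: f_y(-2, y) = -3*y**2 - 4*y - 9; no integer root y with |y| ≤ 4.
  x = -1: f_y(-1, y) = -3*y**2 - 4*y - 3; no integer root y with |y| ≤ 4.
  x = 0: f_y(0, y) = -3*y**2 - 4*y - 1; vanishes at y ∈ {-1}. (0, -1): f_x = 0, f = 0 — SINGULAR.
  x = 1: f_y(1, y) = -3*y**2 - 4*y - 3; no integer root y with |y| ≤ 4.
  x = 2: f_y(2, y) = -3*y**2 - 4*y - 9; no integer root y with |y| ≤ 4.
  x = 3: f_y(3, y) = -3*y**2 - 4*y - 19; no integer root y with |y| ≤ 4.
  x = 4: f_y(4, y) = -3*y**2 - 4*y - 33; no integer root y with |y| ≤ 4.
Only singular point on the grid: (0, -1).
Classify: substitute x = 0 + u, y = -1 + v and expand: f = -2*u**3 - 2*u**2*v - u**2 - v**3 + v**2.
No constant or linear terms (consistent with a singular point). Quadratic part: -u**2 + v**2. Cubic part: -2*u**3 - 2*u**2*v - v**3.
The quadratic part v**2 - u**2 = (v − u)(v + u) splits into two distinct linear factors, so there are two distinct tangent lines y − -1 = ±(x − 0) — this is a node (ordinary double point).
Classification: node.


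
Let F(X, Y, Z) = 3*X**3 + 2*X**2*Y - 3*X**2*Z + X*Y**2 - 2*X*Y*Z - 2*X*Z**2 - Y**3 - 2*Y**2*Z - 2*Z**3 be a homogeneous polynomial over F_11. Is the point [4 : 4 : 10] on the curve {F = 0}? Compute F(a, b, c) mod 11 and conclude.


F(4,4,10) ≡ 8 (mod 11); P is NOT on the curve.

Evaluate F(4, 4, 10) term-by-term (mod 11).
  3*X**3 ↦ 3·64·1·1 = 192
  2*X**2*Y ↦ 2·16·4·1 = 128
  -3*X**2*Z ↦ -3·16·1·10 = -480
  X*Y**2 ↦ 1·4·16·1 = 64
  -2*X*Y*Z ↦ -2·4·4·10 = -320
  -2*X*Z**2 ↦ -2·4·1·100 = -800
  -Y**3 ↦ -1·1·64·1 = -64
  -2*Y**2*Z ↦ -2·1·16·10 = -320
  -2*Z**3 ↦ -2·1·1·1000 = -2000
Sum: F(4, 4, 10) = (192) + (128) + (-480) + (64) + (-320) + (-800) + (-64) + (-320) + (-2000) = -3600.
Reducing mod 11: -3600 ≡ 8 (mod 11).
Since F(a, b, c) ≡ 8 ≠ 0 (mod 11), P does NOT lie on the curve.


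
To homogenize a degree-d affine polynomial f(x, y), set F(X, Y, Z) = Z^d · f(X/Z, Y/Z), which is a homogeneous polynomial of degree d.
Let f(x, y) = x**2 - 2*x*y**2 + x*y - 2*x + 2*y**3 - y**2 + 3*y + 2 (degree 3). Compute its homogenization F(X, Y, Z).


F(X, Y, Z) = X**2*Z - 2*X*Y**2 + X*Y*Z - 2*X*Z**2 + 2*Y**3 - Y**2*Z + 3*Y*Z**2 + 2*Z**3

deg(f) = 3.
Substitute x = X/Z, y = Y/Z into f, then multiply by Z^3.
  monomial 1·x^2·y^0 ↦ 1·X^2·Y^0·Z^1.
  monomial -2·x^1·y^2 ↦ -2·X^1·Y^2·Z^0.
  monomial 1·x^1·y^1 ↦ 1·X^1·Y^1·Z^1.
  monomial -2·x^1·y^0 ↦ -2·X^1·Y^0·Z^2.
  monomial 2·x^0·y^3 ↦ 2·X^0·Y^3·Z^0.
  monomial -1·x^0·y^2 ↦ -1·X^0·Y^2·Z^1.
  monomial 3·x^0·y^1 ↦ 3·X^0·Y^1·Z^2.
  monomial 2·x^0·y^0 ↦ 2·X^0·Y^0·Z^3.
Collecting: F(X, Y, Z) = X**2*Z - 2*X*Y**2 + X*Y*Z - 2*X*Z**2 + 2*Y**3 - Y**2*Z + 3*Y*Z**2 + 2*Z**3.


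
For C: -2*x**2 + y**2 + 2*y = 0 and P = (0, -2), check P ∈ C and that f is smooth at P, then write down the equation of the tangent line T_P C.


Tangent line at P: -2*y - 4 = 0.

Step 1: f(0, -2) = 0, so P lies on C.
Step 2: partial derivatives
  f_x(x, y) = -4*x, f_y(x, y) = 2*y + 2.
  f_x(P) = 0, f_y(P) = -2 (gradient nonzero, so P is smooth).
Step 3: tangent line at P: 0·(x − 0) + -2·(y − -2) = 0.
Expanding: -2*y - 4 = 0.


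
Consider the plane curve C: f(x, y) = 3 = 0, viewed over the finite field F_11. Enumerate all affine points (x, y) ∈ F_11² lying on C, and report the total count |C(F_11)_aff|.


Affine F_11-points: ∅; count = 0.

For each of the 121 pairs (x, y) ∈ F_11², evaluate f(x, y) mod 11. Record the zeros.
  x = 0: [0↦3, 1↦3, 2↦3, 3↦3, 4↦3, 5↦3, 6↦3, 7↦3, 8↦3, 9↦3, 10↦3]  zeros at y ∈ ∅
  x = 1: [0↦3, 1↦3, 2↦3, 3↦3, 4↦3, 5↦3, 6↦3, 7↦3, 8↦3, 9↦3, 10↦3]  zeros at y ∈ ∅
  x = 2: [0↦3, 1↦3, 2↦3, 3↦3, 4↦3, 5↦3, 6↦3, 7↦3, 8↦3, 9↦3, 10↦3]  zeros at y ∈ ∅
  x = 3: [0↦3, 1↦3, 2↦3, 3↦3, 4↦3, 5↦3, 6↦3, 7↦3, 8↦3, 9↦3, 10↦3]  zeros at y ∈ ∅
  x = 4: [0↦3, 1↦3, 2↦3, 3↦3, 4↦3, 5↦3, 6↦3, 7↦3, 8↦3, 9↦3, 10↦3]  zeros at y ∈ ∅
  x = 5: [0↦3, 1↦3, 2↦3, 3↦3, 4↦3, 5↦3, 6↦3, 7↦3, 8↦3, 9↦3, 10↦3]  zeros at y ∈ ∅
  x = 6: [0↦3, 1↦3, 2↦3, 3↦3, 4↦3, 5↦3, 6↦3, 7↦3, 8↦3, 9↦3, 10↦3]  zeros at y ∈ ∅
  x = 7: [0↦3, 1↦3, 2↦3, 3↦3, 4↦3, 5↦3, 6↦3, 7↦3, 8↦3, 9↦3, 10↦3]  zeros at y ∈ ∅
  x = 8: [0↦3, 1↦3, 2↦3, 3↦3, 4↦3, 5↦3, 6↦3, 7↦3, 8↦3, 9↦3, 10↦3]  zeros at y ∈ ∅
  x = 9: [0↦3, 1↦3, 2↦3, 3↦3, 4↦3, 5↦3, 6↦3, 7↦3, 8↦3, 9↦3, 10↦3]  zeros at y ∈ ∅
  x = 10: [0↦3, 1↦3, 2↦3, 3↦3, 4↦3, 5↦3, 6↦3, 7↦3, 8↦3, 9↦3, 10↦3]  zeros at y ∈ ∅
Collecting zeros: affine points = ∅.
Total count |C(F_11)_aff| = 0.


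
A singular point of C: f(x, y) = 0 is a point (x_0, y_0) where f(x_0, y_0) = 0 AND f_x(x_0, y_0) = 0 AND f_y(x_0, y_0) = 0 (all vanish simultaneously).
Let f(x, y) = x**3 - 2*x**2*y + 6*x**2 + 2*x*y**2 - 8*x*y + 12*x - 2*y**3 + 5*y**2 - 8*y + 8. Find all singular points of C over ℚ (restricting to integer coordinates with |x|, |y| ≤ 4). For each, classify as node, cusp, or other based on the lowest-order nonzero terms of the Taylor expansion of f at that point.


Singular points: {(-2, 0)}; classification: cusp.

Compute partial derivatives:
  f_x = 3*x**2 - 4*x*y + 12*x + 2*y**2 - 8*y + 12.
  f_y = -2*x**2 + 4*x*y - 8*x - 6*y**2 + 10*y - 8.
Scan x_0 ∈ {−4, ..., 4}. For each x_0, f_y(x_0, y) is a polynomial in y; find its integer roots y ∈ {−4, ..., 4}, then test f_x and f at those candidates.
  x = -4: f_y(-4, y) = -6*y**2 - 6*y - 8; no integer root y with |y| ≤ 4.
  x = -3: f_y(-3, y) = -6*y**2 - 2*y - 2; no integer root y with |y| ≤ 4.
  x = -2: f_y(-2, y) = -6*y**2 + 2*y; vanishes at y ∈ {0}. (-2, 0): f_x = 0, f = 0 — SINGULAR.
  x = -1: f_y(-1, y) = -6*y**2 + 6*y - 2; no integer root y with |y| ≤ 4.
  x = 0: f_y(0, y) = -6*y**2 + 10*y - 8; no integer root y with |y| ≤ 4.
  x = 1: f_y(1, y) = -6*y**2 + 14*y - 18; no integer root y with |y| ≤ 4.
  x = 2: f_y(2, y) = -6*y**2 + 18*y - 32; no integer root y with |y| ≤ 4.
  x = 3: f_y(3, y) = -6*y**2 + 22*y - 50; no integer root y with |y| ≤ 4.
  x = 4: f_y(4, y) = -6*y**2 + 26*y - 72; no integer root y with |y| ≤ 4.
Only singular point on the grid: (-2, 0).
Classify: substitute x = -2 + u, y = 0 + v and expand: f = u**3 - 2*u**2*v + 2*u*v**2 - 2*v**3 + v**2.
No constant or linear terms (consistent with a singular point). Quadratic part: v**2. Cubic part: u**3 - 2*u**2*v + 2*u*v**2 - 2*v**3.
The quadratic part v**2 is a perfect square, so there is a single (double) tangent line v = 0, i.e. y = 0. Restricting the cubic part to that line (v = 0) leaves u**3 ≠ 0, so f is not divisible by v and the branch is v² ≈ -u**3 to lowest order — this is a cusp.
Classification: cusp.


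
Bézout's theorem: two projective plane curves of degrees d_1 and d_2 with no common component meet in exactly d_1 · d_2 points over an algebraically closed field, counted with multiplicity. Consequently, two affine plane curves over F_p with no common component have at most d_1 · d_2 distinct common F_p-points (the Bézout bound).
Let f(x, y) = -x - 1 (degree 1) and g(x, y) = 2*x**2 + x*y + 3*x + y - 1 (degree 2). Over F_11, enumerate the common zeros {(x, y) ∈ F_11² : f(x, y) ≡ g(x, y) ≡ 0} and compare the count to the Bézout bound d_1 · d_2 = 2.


Common zeros: ∅; count = 0; Bézout bound = 2.

deg(f) = 1, deg(g) = 2, so Bézout bound = 2.
Scan x ∈ F_11. For each x, list the y ∈ F_11 with f(x, y) ≡ 0 and those with g(x, y) ≡ 0 (mod 11); the common zeros in that column are the intersection.
  x = 0: f ≡ 0 at y ∈ ∅; g ≡ 0 at y ∈ {1}; common: ∅.
  x = 1: f ≡ 0 at y ∈ ∅; g ≡ 0 at y ∈ {9}; common: ∅.
  x = 2: f ≡ 0 at y ∈ ∅; g ≡ 0 at y ∈ {3}; common: ∅.
  x = 3: f ≡ 0 at y ∈ ∅; g ≡ 0 at y ∈ {10}; common: ∅.
  x = 4: f ≡ 0 at y ∈ ∅; g ≡ 0 at y ∈ {9}; common: ∅.
  x = 5: f ≡ 0 at y ∈ ∅; g ≡ 0 at y ∈ {4}; common: ∅.
  x = 6: f ≡ 0 at y ∈ ∅; g ≡ 0 at y ∈ {3}; common: ∅.
  x = 7: f ≡ 0 at y ∈ ∅; g ≡ 0 at y ∈ {10}; common: ∅.
  x = 8: f ≡ 0 at y ∈ ∅; g ≡ 0 at y ∈ {4}; common: ∅.
  x = 9: f ≡ 0 at y ∈ ∅; g ≡ 0 at y ∈ {1}; common: ∅.
  x = 10: f ≡ 0 at y ∈ {0, 1, 2, 3, 4, 5, 6, 7, 8, 9, 10}; g ≡ 0 at y ∈ ∅; common: ∅.
Collecting: common zeros = ∅, so the count is 0.
Comparison with the Bézout bound: 0 ≤ 2 = deg(f)·deg(g), as expected for curves with no common component (the affine F_11-count falls short of the bound because intersections may lie at infinity, over extension fields, or carry multiplicity).


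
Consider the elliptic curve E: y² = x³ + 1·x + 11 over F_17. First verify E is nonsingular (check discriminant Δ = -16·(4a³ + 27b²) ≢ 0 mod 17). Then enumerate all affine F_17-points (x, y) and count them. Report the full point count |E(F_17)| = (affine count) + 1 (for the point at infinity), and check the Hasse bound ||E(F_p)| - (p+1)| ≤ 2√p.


Affine points = {(1, 8), (1, 9), (2, 2), (2, 15), (7, 2), (7, 15), (8, 2), (8, 15), (9, 1), (9, 16), (10, 1), (10, 16), (12, 0), (14, 7), (14, 10), (15, 1), (15, 16), (16, 3), (16, 14)}; affine count = 19; |E(F_17)| = 20.

Discriminant check: Δ ∝ 4a³ + 27b² = 4·1³ + 27·11² = 4·1 + 27·121 ≡ 7 (mod 17). Nonzero ⇒ E is nonsingular.
For each x ∈ F_17, compute rhs = x³ + 1·x + 11 mod 17, then count y ∈ F_17 with y² ≡ rhs.
  x = 0: rhs = 11, matching y values: none (0 points).
  x = 1: rhs = 13, matching y values: 8, 9 (2 points).
  x = 2: rhs = 4, matching y values: 2, 15 (2 points).
  x = 3: rhs = 7, matching y values: none (0 points).
  x = 4: rhs = 11, matching y values: none (0 points).
  x = 5: rhs = 5, matching y values: none (0 points).
  x = 6: rhs = 12, matching y values: none (0 points).
  x = 7: rhs = 4, matching y values: 2, 15 (2 points).
  x = 8: rhs = 4, matching y values: 2, 15 (2 points).
  x = 9: rhs = 1, matching y values: 1, 16 (2 points).
  x = 10: rhs = 1, matching y values: 1, 16 (2 points).
  x = 11: rhs = 10, matching y values: none (0 points).
  x = 12: rhs = 0, matching y values: 0 (1 points).
  x = 13: rhs = 11, matching y values: none (0 points).
  x = 14: rhs = 15, matching y values: 7, 10 (2 points).
  x = 15: rhs = 1, matching y values: 1, 16 (2 points).
  x = 16: rhs = 9, matching y values: 3, 14 (2 points).
Total affine count: 19.
Full point count |E(F_17)| = 19 + 1 = 20.
Hasse bound: |20 − (17+1)| = |2| = 2 ≤ 2√17 ≈ 8.2462 ✓.


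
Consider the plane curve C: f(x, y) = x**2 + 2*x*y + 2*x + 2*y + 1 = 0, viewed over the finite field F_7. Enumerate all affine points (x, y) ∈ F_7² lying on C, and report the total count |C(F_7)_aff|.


Affine F_7-points: {(0, 3), (1, 6), (2, 2), (3, 5), (4, 1), (5, 4), (6, 0), (6, 1), (6, 2), (6, 3), (6, 4), (6, 5), (6, 6)}; count = 13.

For each of the 49 pairs (x, y) ∈ F_7², evaluate f(x, y) mod 7. Record the zeros.
  x = 0: [0↦1, 1↦3, 2↦5, 3↦0, 4↦2, 5↦4, 6↦6]  zeros at y ∈ {3}
  x = 1: [0↦4, 1↦1, 2↦5, 3↦2, 4↦6, 5↦3, 6↦0]  zeros at y ∈ {6}
  x = 2: [0↦2, 1↦1, 2↦0, 3↦6, 4↦5, 5↦4, 6↦3]  zeros at y ∈ {2}
  x = 3: [0↦2, 1↦3, 2↦4, 3↦5, 4↦6, 5↦0, 6↦1]  zeros at y ∈ {5}
  x = 4: [0↦4, 1↦0, 2↦3, 3↦6, 4↦2, 5↦5, 6↦1]  zeros at y ∈ {1}
  x = 5: [0↦1, 1↦6, 2↦4, 3↦2, 4↦0, 5↦5, 6↦3]  zeros at y ∈ {4}
  x = 6: [0↦0, 1↦0, 2↦0, 3↦0, 4↦0, 5↦0, 6↦0]  zeros at y ∈ {0, 1, 2, 3, 4, 5, 6}
Collecting zeros: affine points = {(0, 3), (1, 6), (2, 2), (3, 5), (4, 1), (5, 4), (6, 0), (6, 1), (6, 2), (6, 3), (6, 4), (6, 5), (6, 6)}.
Total count |C(F_7)_aff| = 13.


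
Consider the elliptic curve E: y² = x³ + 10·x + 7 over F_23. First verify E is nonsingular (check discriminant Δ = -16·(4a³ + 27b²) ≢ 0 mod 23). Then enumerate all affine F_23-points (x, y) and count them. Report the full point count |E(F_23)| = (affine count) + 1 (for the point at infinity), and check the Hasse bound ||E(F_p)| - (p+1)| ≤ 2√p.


Affine points = {(1, 8), (1, 15), (2, 9), (2, 14), (3, 8), (3, 15), (7, 11), (7, 12), (8, 1), (8, 22), (10, 7), (10, 16), (14, 4), (14, 19), (15, 6), (15, 17), (16, 10), (16, 13), (18, 4), (18, 19), (19, 8), (19, 15), (21, 5), (21, 18)}; affine count = 24; |E(F_23)| = 25.

Discriminant check: Δ ∝ 4a³ + 27b² = 4·10³ + 27·7² = 4·1000 + 27·49 ≡ 10 (mod 23). Nonzero ⇒ E is nonsingular.
For each x ∈ F_23, compute rhs = x³ + 10·x + 7 mod 23, then count y ∈ F_23 with y² ≡ rhs.
  x = 0: rhs = 7, matching y values: none (0 points).
  x = 1: rhs = 18, matching y values: 8, 15 (2 points).
  x = 2: rhs = 12, matching y values: 9, 14 (2 points).
  x = 3: rhs = 18, matching y values: 8, 15 (2 points).
  x = 4: rhs = 19, matching y values: none (0 points).
  x = 5: rhs = 21, matching y values: none (0 points).
  x = 6: rhs = 7, matching y values: none (0 points).
  x = 7: rhs = 6, matching y values: 11, 12 (2 points).
  x = 8: rhs = 1, matching y values: 1, 22 (2 points).
  x = 9: rhs = 21, matching y values: none (0 points).
  x = 10: rhs = 3, matching y values: 7, 16 (2 points).
  x = 11: rhs = 22, matching y values: none (0 points).
  x = 12: rhs = 15, matching y values: none (0 points).
  x = 13: rhs = 11, matching y values: none (0 points).
  x = 14: rhs = 16, matching y values: 4, 19 (2 points).
  x = 15: rhs = 13, matching y values: 6, 17 (2 points).
  x = 16: rhs = 8, matching y values: 10, 13 (2 points).
  x = 17: rhs = 7, matching y values: none (0 points).
  x = 18: rhs = 16, matching y values: 4, 19 (2 points).
  x = 19: rhs = 18, matching y values: 8, 15 (2 points).
  x = 20: rhs = 19, matching y values: none (0 points).
  x = 21: rhs = 2, matching y values: 5, 18 (2 points).
  x = 22: rhs = 19, matching y values: none (0 points).
Total affine count: 24.
Full point count |E(F_23)| = 24 + 1 = 25.
Hasse bound: |25 − (23+1)| = |1| = 1 ≤ 2√23 ≈ 9.5917 ✓.


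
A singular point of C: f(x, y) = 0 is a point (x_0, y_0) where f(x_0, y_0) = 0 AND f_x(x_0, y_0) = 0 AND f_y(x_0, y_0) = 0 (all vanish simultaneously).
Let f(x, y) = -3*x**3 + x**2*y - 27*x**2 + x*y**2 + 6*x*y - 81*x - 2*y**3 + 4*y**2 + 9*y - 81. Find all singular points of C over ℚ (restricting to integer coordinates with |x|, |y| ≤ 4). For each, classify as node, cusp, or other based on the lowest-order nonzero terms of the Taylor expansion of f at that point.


Singular points: {(-3, 0)}; classification: cusp.

Compute partial derivatives:
  f_x = -9*x**2 + 2*x*y - 54*x + y**2 + 6*y - 81.
  f_y = x**2 + 2*x*y + 6*x - 6*y**2 + 8*y + 9.
Scan x_0 ∈ {−4, ..., 4}. For each x_0, f_y(x_0, y) is a polynomial in y; find its integer roots y ∈ {−4, ..., 4}, then test f_x and f at those candidates.
  x = -4: f_y(-4, y) = 1 - 6*y**2; no integer root y with |y| ≤ 4.
  x = -3: f_y(-3, y) = -6*y**2 + 2*y; vanishes at y ∈ {0}. (-3, 0): f_x = 0, f = 0 — SINGULAR.
  x = -2: f_y(-2, y) = -6*y**2 + 4*y + 1; no integer root y with |y| ≤ 4.
  x = -1: f_y(-1, y) = -6*y**2 + 6*y + 4; no integer root y with |y| ≤ 4.
  x = 0: f_y(0, y) = -6*y**2 + 8*y + 9; no integer root y with |y| ≤ 4.
  x = 1: f_y(1, y) = -6*y**2 + 10*y + 16; vanishes at y ∈ {-1}. (1, -1): f_x = -151 ≠ 0.
  x = 2: f_y(2, y) = -6*y**2 + 12*y + 25; no integer root y with |y| ≤ 4.
  x = 3: f_y(3, y) = -6*y**2 + 14*y + 36; no integer root y with |y| ≤ 4.
  x = 4: f_y(4, y) = -6*y**2 + 16*y + 49; no integer root y with |y| ≤ 4.
Only singular point on the grid: (-3, 0).
Classify: substitute x = -3 + u, y = 0 + v and expand: f = -3*u**3 + u**2*v + u*v**2 - 2*v**3 + v**2.
No constant or linear terms (consistent with a singular point). Quadratic part: v**2. Cubic part: -3*u**3 + u**2*v + u*v**2 - 2*v**3.
The quadratic part v**2 is a perfect square, so there is a single (double) tangent line v = 0, i.e. y = 0. Restricting the cubic part to that line (v = 0) leaves -3*u**3 ≠ 0, so f is not divisible by v and the branch is v² ≈ 3*u**3 to lowest order — this is a cusp.
Classification: cusp.


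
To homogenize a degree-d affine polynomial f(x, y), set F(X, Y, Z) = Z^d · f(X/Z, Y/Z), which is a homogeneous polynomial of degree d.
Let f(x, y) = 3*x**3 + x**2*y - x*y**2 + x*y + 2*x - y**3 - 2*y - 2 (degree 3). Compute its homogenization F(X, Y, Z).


F(X, Y, Z) = 3*X**3 + X**2*Y - X*Y**2 + X*Y*Z + 2*X*Z**2 - Y**3 - 2*Y*Z**2 - 2*Z**3

deg(f) = 3.
Substitute x = X/Z, y = Y/Z into f, then multiply by Z^3.
  monomial 3·x^3·y^0 ↦ 3·X^3·Y^0·Z^0.
  monomial 1·x^2·y^1 ↦ 1·X^2·Y^1·Z^0.
  monomial -1·x^1·y^2 ↦ -1·X^1·Y^2·Z^0.
  monomial 1·x^1·y^1 ↦ 1·X^1·Y^1·Z^1.
  monomial 2·x^1·y^0 ↦ 2·X^1·Y^0·Z^2.
  monomial -1·x^0·y^3 ↦ -1·X^0·Y^3·Z^0.
  monomial -2·x^0·y^1 ↦ -2·X^0·Y^1·Z^2.
  monomial -2·x^0·y^0 ↦ -2·X^0·Y^0·Z^3.
Collecting: F(X, Y, Z) = 3*X**3 + X**2*Y - X*Y**2 + X*Y*Z + 2*X*Z**2 - Y**3 - 2*Y*Z**2 - 2*Z**3.


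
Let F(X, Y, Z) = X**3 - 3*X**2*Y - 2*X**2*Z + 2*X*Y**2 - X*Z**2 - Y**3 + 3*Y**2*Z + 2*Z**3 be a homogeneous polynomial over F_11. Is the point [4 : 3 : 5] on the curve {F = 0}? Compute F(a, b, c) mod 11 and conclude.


F(4,3,5) ≡ 2 (mod 11); P is NOT on the curve.

Evaluate F(4, 3, 5) term-by-term (mod 11).
  X**3 ↦ 1·64·1·1 = 64
  -3*X**2*Y ↦ -3·16·3·1 = -144
  -2*X**2*Z ↦ -2·16·1·5 = -160
  2*X*Y**2 ↦ 2·4·9·1 = 72
  -X*Z**2 ↦ -1·4·1·25 = -100
  -Y**3 ↦ -1·1·27·1 = -27
  3*Y**2*Z ↦ 3·1·9·5 = 135
  2*Z**3 ↦ 2·1·1·125 = 250
Sum: F(4, 3, 5) = (64) + (-144) + (-160) + (72) + (-100) + (-27) + (135) + (250) = 90.
Reducing mod 11: 90 ≡ 2 (mod 11).
Since F(a, b, c) ≡ 2 ≠ 0 (mod 11), P does NOT lie on the curve.


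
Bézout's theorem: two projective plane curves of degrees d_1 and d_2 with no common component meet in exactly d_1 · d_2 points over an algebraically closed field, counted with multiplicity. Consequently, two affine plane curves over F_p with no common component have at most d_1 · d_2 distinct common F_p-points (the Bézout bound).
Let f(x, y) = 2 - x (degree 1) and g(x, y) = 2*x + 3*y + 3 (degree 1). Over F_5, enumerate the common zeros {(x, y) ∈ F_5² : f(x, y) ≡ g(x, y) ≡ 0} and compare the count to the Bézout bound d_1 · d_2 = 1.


Common zeros: {(2, 1)}; count = 1; Bézout bound = 1.

deg(f) = 1, deg(g) = 1, so Bézout bound = 1.
Scan x ∈ F_5. For each x, list the y ∈ F_5 with f(x, y) ≡ 0 and those with g(x, y) ≡ 0 (mod 5); the common zeros in that column are the intersection.
  x = 0: f ≡ 0 at y ∈ ∅; g ≡ 0 at y ∈ {4}; common: ∅.
  x = 1: f ≡ 0 at y ∈ ∅; g ≡ 0 at y ∈ {0}; common: ∅.
  x = 2: f ≡ 0 at y ∈ {0, 1, 2, 3, 4}; g ≡ 0 at y ∈ {1}; common: {1}.
  x = 3: f ≡ 0 at y ∈ ∅; g ≡ 0 at y ∈ {2}; common: ∅.
  x = 4: f ≡ 0 at y ∈ ∅; g ≡ 0 at y ∈ {3}; common: ∅.
Collecting: common zeros = {(2, 1)}, so the count is 1.
Comparison with the Bézout bound: 1 ≤ 1 = deg(f)·deg(g), as expected for curves with no common component (the bound is attained).


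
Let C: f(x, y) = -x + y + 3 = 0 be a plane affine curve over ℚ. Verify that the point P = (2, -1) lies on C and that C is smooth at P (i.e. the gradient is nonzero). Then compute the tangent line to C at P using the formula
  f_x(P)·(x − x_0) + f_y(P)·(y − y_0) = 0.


Tangent line at P: -x + y + 3 = 0.

Step 1: f(2, -1) = 0, so P lies on C.
Step 2: partial derivatives
  f_x(x, y) = -1, f_y(x, y) = 1.
  f_x(P) = -1, f_y(P) = 1 (gradient nonzero, so P is smooth).
Step 3: tangent line at P: -1·(x − 2) + 1·(y − -1) = 0.
Expanding: -x + y + 3 = 0.


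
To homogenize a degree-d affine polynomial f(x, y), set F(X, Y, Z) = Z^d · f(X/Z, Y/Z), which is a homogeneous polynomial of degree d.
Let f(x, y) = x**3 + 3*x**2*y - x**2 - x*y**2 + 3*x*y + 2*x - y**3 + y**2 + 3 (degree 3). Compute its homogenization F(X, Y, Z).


F(X, Y, Z) = X**3 + 3*X**2*Y - X**2*Z - X*Y**2 + 3*X*Y*Z + 2*X*Z**2 - Y**3 + Y**2*Z + 3*Z**3

deg(f) = 3.
Substitute x = X/Z, y = Y/Z into f, then multiply by Z^3.
  monomial 1·x^3·y^0 ↦ 1·X^3·Y^0·Z^0.
  monomial 3·x^2·y^1 ↦ 3·X^2·Y^1·Z^0.
  monomial -1·x^2·y^0 ↦ -1·X^2·Y^0·Z^1.
  monomial -1·x^1·y^2 ↦ -1·X^1·Y^2·Z^0.
  monomial 3·x^1·y^1 ↦ 3·X^1·Y^1·Z^1.
  monomial 2·x^1·y^0 ↦ 2·X^1·Y^0·Z^2.
  monomial -1·x^0·y^3 ↦ -1·X^0·Y^3·Z^0.
  monomial 1·x^0·y^2 ↦ 1·X^0·Y^2·Z^1.
  monomial 3·x^0·y^0 ↦ 3·X^0·Y^0·Z^3.
Collecting: F(X, Y, Z) = X**3 + 3*X**2*Y - X**2*Z - X*Y**2 + 3*X*Y*Z + 2*X*Z**2 - Y**3 + Y**2*Z + 3*Z**3.


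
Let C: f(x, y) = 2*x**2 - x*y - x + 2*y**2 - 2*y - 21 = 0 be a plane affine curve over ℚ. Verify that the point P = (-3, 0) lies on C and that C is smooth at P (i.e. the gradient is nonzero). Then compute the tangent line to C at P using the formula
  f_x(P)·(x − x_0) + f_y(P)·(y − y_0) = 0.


Tangent line at P: -13*x + y - 39 = 0.

Step 1: f(-3, 0) = 0, so P lies on C.
Step 2: partial derivatives
  f_x(x, y) = 4*x - y - 1, f_y(x, y) = -x + 4*y - 2.
  f_x(P) = -13, f_y(P) = 1 (gradient nonzero, so P is smooth).
Step 3: tangent line at P: -13·(x − -3) + 1·(y − 0) = 0.
Expanding: -13*x + y - 39 = 0.


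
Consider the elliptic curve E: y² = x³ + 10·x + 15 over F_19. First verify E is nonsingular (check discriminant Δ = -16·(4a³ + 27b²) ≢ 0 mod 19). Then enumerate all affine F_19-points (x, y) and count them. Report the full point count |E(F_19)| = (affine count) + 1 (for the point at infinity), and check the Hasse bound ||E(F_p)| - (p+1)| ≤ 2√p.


Affine points = {(1, 8), (1, 11), (2, 9), (2, 10), (4, 9), (4, 10), (5, 0), (6, 5), (6, 14), (9, 6), (9, 13), (12, 1), (12, 18), (13, 9), (13, 10), (14, 7), (14, 12), (15, 5), (15, 14), (17, 5), (17, 14), (18, 2), (18, 17)}; affine count = 23; |E(F_19)| = 24.

Discriminant check: Δ ∝ 4a³ + 27b² = 4·10³ + 27·15² = 4·1000 + 27·225 ≡ 5 (mod 19). Nonzero ⇒ E is nonsingular.
For each x ∈ F_19, compute rhs = x³ + 10·x + 15 mod 19, then count y ∈ F_19 with y² ≡ rhs.
  x = 0: rhs = 15, matching y values: none (0 points).
  x = 1: rhs = 7, matching y values: 8, 11 (2 points).
  x = 2: rhs = 5, matching y values: 9, 10 (2 points).
  x = 3: rhs = 15, matching y values: none (0 points).
  x = 4: rhs = 5, matching y values: 9, 10 (2 points).
  x = 5: rhs = 0, matching y values: 0 (1 points).
  x = 6: rhs = 6, matching y values: 5, 14 (2 points).
  x = 7: rhs = 10, matching y values: none (0 points).
  x = 8: rhs = 18, matching y values: none (0 points).
  x = 9: rhs = 17, matching y values: 6, 13 (2 points).
  x = 10: rhs = 13, matching y values: none (0 points).
  x = 11: rhs = 12, matching y values: none (0 points).
  x = 12: rhs = 1, matching y values: 1, 18 (2 points).
  x = 13: rhs = 5, matching y values: 9, 10 (2 points).
  x = 14: rhs = 11, matching y values: 7, 12 (2 points).
  x = 15: rhs = 6, matching y values: 5, 14 (2 points).
  x = 16: rhs = 15, matching y values: none (0 points).
  x = 17: rhs = 6, matching y values: 5, 14 (2 points).
  x = 18: rhs = 4, matching y values: 2, 17 (2 points).
Total affine count: 23.
Full point count |E(F_19)| = 23 + 1 = 24.
Hasse bound: |24 − (19+1)| = |4| = 4 ≤ 2√19 ≈ 8.7178 ✓.


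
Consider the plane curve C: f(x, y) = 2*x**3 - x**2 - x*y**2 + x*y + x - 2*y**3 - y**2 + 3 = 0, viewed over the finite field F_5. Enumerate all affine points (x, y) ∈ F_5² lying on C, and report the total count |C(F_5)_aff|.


Affine F_5-points: {(0, 1), (0, 3), (1, 0), (3, 2), (3, 3)}; count = 5.

For each of the 25 pairs (x, y) ∈ F_5², evaluate f(x, y) mod 5. Record the zeros.
  x = 0: [0↦3, 1↦0, 2↦3, 3↦0, 4↦4]  zeros at y ∈ {1, 3}
  x = 1: [0↦0, 1↦2, 2↦3, 3↦1, 4↦4]  zeros at y ∈ {0}
  x = 2: [0↦2, 1↦4, 2↦3, 3↦2, 4↦4]  zeros at y ∈ ∅
  x = 3: [0↦1, 1↦3, 2↦0, 3↦0, 4↦1]  zeros at y ∈ {2, 3}
  x = 4: [0↦4, 1↦1, 2↦1, 3↦2, 4↦2]  zeros at y ∈ ∅
Collecting zeros: affine points = {(0, 1), (0, 3), (1, 0), (3, 2), (3, 3)}.
Total count |C(F_5)_aff| = 5.


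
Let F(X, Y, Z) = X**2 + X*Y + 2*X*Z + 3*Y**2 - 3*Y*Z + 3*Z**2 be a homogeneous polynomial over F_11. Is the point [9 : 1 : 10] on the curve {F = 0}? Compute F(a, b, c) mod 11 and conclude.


F(9,1,10) ≡ 4 (mod 11); P is NOT on the curve.

Evaluate F(9, 1, 10) term-by-term (mod 11).
  X**2 ↦ 1·81·1·1 = 81
  X*Y ↦ 1·9·1·1 = 9
  2*X*Z ↦ 2·9·1·10 = 180
  3*Y**2 ↦ 3·1·1·1 = 3
  -3*Y*Z ↦ -3·1·1·10 = -30
  3*Z**2 ↦ 3·1·1·100 = 300
Sum: F(9, 1, 10) = (81) + (9) + (180) + (3) + (-30) + (300) = 543.
Reducing mod 11: 543 ≡ 4 (mod 11).
Since F(a, b, c) ≡ 4 ≠ 0 (mod 11), P does NOT lie on the curve.


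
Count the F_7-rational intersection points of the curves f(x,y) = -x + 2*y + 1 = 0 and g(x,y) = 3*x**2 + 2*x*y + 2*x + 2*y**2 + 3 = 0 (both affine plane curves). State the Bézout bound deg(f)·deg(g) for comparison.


Common zeros: {(0, 3)}; count = 1; Bézout bound = 2.

deg(f) = 1, deg(g) = 2, so Bézout bound = 2.
Scan x ∈ F_7. For each x, list the y ∈ F_7 with f(x, y) ≡ 0 and those with g(x, y) ≡ 0 (mod 7); the common zeros in that column are the intersection.
  x = 0: f ≡ 0 at y ∈ {3}; g ≡ 0 at y ∈ {3, 4}; common: {3}.
  x = 1: f ≡ 0 at y ∈ {0}; g ≡ 0 at y ∈ ∅; common: ∅.
  x = 2: f ≡ 0 at y ∈ {4}; g ≡ 0 at y ∈ {2, 3}; common: ∅.
  x = 3: f ≡ 0 at y ∈ {1}; g ≡ 0 at y ∈ {2}; common: ∅.
  x = 4: f ≡ 0 at y ∈ {5}; g ≡ 0 at y ∈ ∅; common: ∅.
  x = 5: f ≡ 0 at y ∈ {2}; g ≡ 0 at y ∈ ∅; common: ∅.
  x = 6: f ≡ 0 at y ∈ {6}; g ≡ 0 at y ∈ {4}; common: ∅.
Collecting: common zeros = {(0, 3)}, so the count is 1.
Comparison with the Bézout bound: 1 ≤ 2 = deg(f)·deg(g), as expected for curves with no common component (the affine F_7-count falls short of the bound because intersections may lie at infinity, over extension fields, or carry multiplicity).


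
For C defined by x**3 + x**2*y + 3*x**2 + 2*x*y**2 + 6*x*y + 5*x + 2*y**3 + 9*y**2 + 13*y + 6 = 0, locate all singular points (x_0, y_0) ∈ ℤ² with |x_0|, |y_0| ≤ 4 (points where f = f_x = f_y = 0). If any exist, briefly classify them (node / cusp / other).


Singular points: {(-1, -1)}; classification: node.

Compute partial derivatives:
  f_x = 3*x**2 + 2*x*y + 6*x + 2*y**2 + 6*y + 5.
  f_y = x**2 + 4*x*y + 6*x + 6*y**2 + 18*y + 13.
Scan x_0 ∈ {−4, ..., 4}. For each x_0, f_y(x_0, y) is a polynomial in y; find its integer roots y ∈ {−4, ..., 4}, then test f_x and f at those candidates.
  x = -4: f_y(-4, y) = 6*y**2 + 2*y + 5; no integer root y with |y| ≤ 4.
  x = -3: f_y(-3, y) = 6*y**2 + 6*y + 4; no integer root y with |y| ≤ 4.
  x = -2: f_y(-2, y) = 6*y**2 + 10*y + 5; no integer root y with |y| ≤ 4.
  x = -1: f_y(-1, y) = 6*y**2 + 14*y + 8; vanishes at y ∈ {-1}. (-1, -1): f_x = 0, f = 0 — SINGULAR.
  x = 0: f_y(0, y) = 6*y**2 + 18*y + 13; no integer root y with |y| ≤ 4.
  x = 1: f_y(1, y) = 6*y**2 + 22*y + 20; vanishes at y ∈ {-2}. (1, -2): f_x = 6 ≠ 0.
  x = 2: f_y(2, y) = 6*y**2 + 26*y + 29; no integer root y with |y| ≤ 4.
  x = 3: f_y(3, y) = 6*y**2 + 30*y + 40; no integer root y with |y| ≤ 4.
  x = 4: f_y(4, y) = 6*y**2 + 34*y + 53; no integer root y with |y| ≤ 4.
Only singular point on the grid: (-1, -1).
Classify: substitute x = -1 + u, y = -1 + v and expand: f = u**3 + u**2*v - u**2 + 2*u*v**2 + 2*v**3 + v**2.
No constant or linear terms (consistent with a singular point). Quadratic part: -u**2 + v**2. Cubic part: u**3 + u**2*v + 2*u*v**2 + 2*v**3.
The quadratic part v**2 - u**2 = (v − u)(v + u) splits into two distinct linear factors, so there are two distinct tangent lines y − -1 = ±(x − -1) — this is a node (ordinary double point).
Classification: node.


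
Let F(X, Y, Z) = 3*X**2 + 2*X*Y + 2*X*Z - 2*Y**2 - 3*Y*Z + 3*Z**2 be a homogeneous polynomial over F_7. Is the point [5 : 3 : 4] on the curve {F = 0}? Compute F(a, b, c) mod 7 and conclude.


F(5,3,4) ≡ 6 (mod 7); P is NOT on the curve.

Evaluate F(5, 3, 4) term-by-term (mod 7).
  3*X**2 ↦ 3·25·1·1 = 75
  2*X*Y ↦ 2·5·3·1 = 30
  2*X*Z ↦ 2·5·1·4 = 40
  -2*Y**2 ↦ -2·1·9·1 = -18
  -3*Y*Z ↦ -3·1·3·4 = -36
  3*Z**2 ↦ 3·1·1·16 = 48
Sum: F(5, 3, 4) = (75) + (30) + (40) + (-18) + (-36) + (48) = 139.
Reducing mod 7: 139 ≡ 6 (mod 7).
Since F(a, b, c) ≡ 6 ≠ 0 (mod 7), P does NOT lie on the curve.


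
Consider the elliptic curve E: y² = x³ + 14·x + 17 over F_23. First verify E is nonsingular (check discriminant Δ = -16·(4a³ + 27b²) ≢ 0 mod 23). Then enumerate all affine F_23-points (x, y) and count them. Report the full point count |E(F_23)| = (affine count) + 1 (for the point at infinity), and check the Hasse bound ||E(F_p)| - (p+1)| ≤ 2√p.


Affine points = {(1, 3), (1, 20), (6, 8), (6, 15), (12, 2), (12, 21), (13, 2), (13, 21), (14, 6), (14, 17), (16, 6), (16, 17), (17, 4), (17, 19), (18, 11), (18, 12), (19, 9), (19, 14), (21, 2), (21, 21), (22, 5), (22, 18)}; affine count = 22; |E(F_23)| = 23.

Discriminant check: Δ ∝ 4a³ + 27b² = 4·14³ + 27·17² = 4·2744 + 27·289 ≡ 11 (mod 23). Nonzero ⇒ E is nonsingular.
For each x ∈ F_23, compute rhs = x³ + 14·x + 17 mod 23, then count y ∈ F_23 with y² ≡ rhs.
  x = 0: rhs = 17, matching y values: none (0 points).
  x = 1: rhs = 9, matching y values: 3, 20 (2 points).
  x = 2: rhs = 7, matching y values: none (0 points).
  x = 3: rhs = 17, matching y values: none (0 points).
  x = 4: rhs = 22, matching y values: none (0 points).
  x = 5: rhs = 5, matching y values: none (0 points).
  x = 6: rhs = 18, matching y values: 8, 15 (2 points).
  x = 7: rhs = 21, matching y values: none (0 points).
  x = 8: rhs = 20, matching y values: none (0 points).
  x = 9: rhs = 21, matching y values: none (0 points).
  x = 10: rhs = 7, matching y values: none (0 points).
  x = 11: rhs = 7, matching y values: none (0 points).
  x = 12: rhs = 4, matching y values: 2, 21 (2 points).
  x = 13: rhs = 4, matching y values: 2, 21 (2 points).
  x = 14: rhs = 13, matching y values: 6, 17 (2 points).
  x = 15: rhs = 14, matching y values: none (0 points).
  x = 16: rhs = 13, matching y values: 6, 17 (2 points).
  x = 17: rhs = 16, matching y values: 4, 19 (2 points).
  x = 18: rhs = 6, matching y values: 11, 12 (2 points).
  x = 19: rhs = 12, matching y values: 9, 14 (2 points).
  x = 20: rhs = 17, matching y values: none (0 points).
  x = 21: rhs = 4, matching y values: 2, 21 (2 points).
  x = 22: rhs = 2, matching y values: 5, 18 (2 points).
Total affine count: 22.
Full point count |E(F_23)| = 22 + 1 = 23.
Hasse bound: |23 − (23+1)| = |-1| = 1 ≤ 2√23 ≈ 9.5917 ✓.
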